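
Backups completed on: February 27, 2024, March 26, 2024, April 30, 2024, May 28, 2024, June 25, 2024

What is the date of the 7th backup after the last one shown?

Every date is a Tuesday; gaps 28, 35, 28, 28 days.
Each is the last Tuesday of its month (at least one falls on the 29th or later, ruling out '4th Tuesday').
July 2024 ends with Tuesday July 30, 2024.
August 2024 ends with Tuesday August 27, 2024.
September 2024 ends with Tuesday September 24, 2024.
Last Tuesday of October 2024: October 29, 2024.
November 2024 ends with Tuesday November 26, 2024.
Last Tuesday of December 2024: December 31, 2024.
Last Tuesday of January 2025: January 28, 2025.

January 28, 2025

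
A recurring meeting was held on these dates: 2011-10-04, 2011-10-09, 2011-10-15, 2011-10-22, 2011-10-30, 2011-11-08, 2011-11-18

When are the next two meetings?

Gaps: 5, 6, 7, 8, 9, 10 days — each gap is 1 larger than the previous one.
Next gap: 11 days. 2011-11-18 + 11 days = 2011-11-29.
Next gap: 12 days. 2011-11-29 + 12 days = 2011-12-11.

2011-11-29, 2011-12-11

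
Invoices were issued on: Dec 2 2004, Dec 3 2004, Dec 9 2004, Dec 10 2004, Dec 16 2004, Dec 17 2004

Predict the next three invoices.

Every event lands on a Thursday or Friday (gaps cycle 1, 6, 1, 6, 1).
So the schedule is: every Thursday and Friday.
Next Thursday: Dec 23 2004.
Next Friday: Dec 24 2004.
The following Thursday is Dec 30 2004.

Dec 23 2004, Dec 24 2004, Dec 30 2004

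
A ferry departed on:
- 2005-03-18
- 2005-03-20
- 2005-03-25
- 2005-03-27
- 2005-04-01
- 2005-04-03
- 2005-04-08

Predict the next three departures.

2005-04-10, 2005-04-15, 2005-04-17

The gap pattern 2, 5, 2, 5, 2, 5 repeats every 2 events.
These are the Fridays and Sundays of each week.
The following Sunday is 2005-04-10.
The following Friday is 2005-04-15.
Next Sunday: 2005-04-17.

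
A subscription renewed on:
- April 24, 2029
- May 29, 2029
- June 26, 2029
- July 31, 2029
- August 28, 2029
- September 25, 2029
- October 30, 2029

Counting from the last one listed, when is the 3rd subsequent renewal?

These are Tuesdays with 35, 28, 35, 28, 28, 35-day gaps.
Each is the final Tuesday of its month — May 29, 2029 is past the 28th, so '4th Tuesday' doesn't fit.
Last Tuesday of November 2029: November 27, 2029.
December 2029 ends with Tuesday December 25, 2029.
January 2030 ends with Tuesday January 29, 2030.

January 29, 2030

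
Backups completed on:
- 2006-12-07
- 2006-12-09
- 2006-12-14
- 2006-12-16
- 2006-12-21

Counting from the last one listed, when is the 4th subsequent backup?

Every event lands on a Thursday or Saturday (gaps cycle 2, 5, 2, 5).
So the schedule is: every Thursday and Saturday.
Next Saturday: 2006-12-23.
Next Thursday: 2006-12-28.
The following Saturday is 2006-12-30.
The following Thursday is 2007-01-04.

2007-01-04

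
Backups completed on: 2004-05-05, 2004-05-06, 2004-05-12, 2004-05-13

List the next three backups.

The gap pattern 1, 6, 1 repeats every 2 events.
These are the Wednesdays and Thursdays of each week.
Next Wednesday: 2004-05-19.
Next Thursday: 2004-05-20.
Next Wednesday: 2004-05-26.

2004-05-19, 2004-05-20, 2004-05-26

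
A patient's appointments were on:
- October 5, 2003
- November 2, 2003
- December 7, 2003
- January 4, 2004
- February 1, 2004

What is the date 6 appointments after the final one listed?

Gaps: 28, 35, 28, 28 days — a mix of 28 and 35. Every date is a Sunday.
Each is the 1st Sunday of its month.
1st Sunday of March 2004: March 7, 2004.
1st Sunday of April 2004: April 4, 2004.
May 2004 — 1st Sunday is May 2, 2004.
1st Sunday of June 2004: June 6, 2004.
July 2004 — 1st Sunday is July 4, 2004.
1st Sunday of August 2004: August 1, 2004.

August 1, 2004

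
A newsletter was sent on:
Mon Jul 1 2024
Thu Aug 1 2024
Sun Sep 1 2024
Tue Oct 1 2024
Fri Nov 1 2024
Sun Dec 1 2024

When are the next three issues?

Wed Jan 1 2025, Sat Feb 1 2025, Sat Mar 1 2025

The day-of-month is always 1 (31, 31, 30, 31, 30 days between events).
So this recurs on the 1st of each month.
Next: January 2025 → Wed Jan 1 2025.
February 2025: Sat Feb 1 2025.
March 2025: Sat Mar 1 2025.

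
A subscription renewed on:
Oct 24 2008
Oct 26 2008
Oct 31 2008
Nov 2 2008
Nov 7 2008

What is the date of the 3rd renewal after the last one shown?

Nov 16 2008

The gap pattern 2, 5, 2, 5 repeats every 2 events.
These are the Fridays and Sundays of each week.
The following Sunday is Nov 9 2008.
The following Friday is Nov 14 2008.
Next Sunday: Nov 16 2008.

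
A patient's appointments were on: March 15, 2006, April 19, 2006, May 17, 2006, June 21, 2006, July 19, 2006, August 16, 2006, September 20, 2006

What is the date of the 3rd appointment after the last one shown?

All dates are Wednesdays, 35, 28, 35, 28, 28, 35 days apart.
Specifically, the 3rd Wednesday of each month.
3rd Wednesday of October 2006: October 18, 2006.
3rd Wednesday of November 2006: November 15, 2006.
3rd Wednesday of December 2006: December 20, 2006.

December 20, 2006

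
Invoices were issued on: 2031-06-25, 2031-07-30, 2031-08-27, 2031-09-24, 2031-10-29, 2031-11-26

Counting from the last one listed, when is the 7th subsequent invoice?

2032-06-30

These are Wednesdays with 35, 28, 28, 35, 28-day gaps.
Each is the final Wednesday of its month — 2031-07-30 is past the 28th, so '4th Wednesday' doesn't fit.
December 2031 ends with Wednesday 2031-12-31.
Last Wednesday of January 2032: 2032-01-28.
Last Wednesday of February 2032: 2032-02-25.
Last Wednesday of March 2032: 2032-03-31.
April 2032 ends with Wednesday 2032-04-28.
Last Wednesday of May 2032: 2032-05-26.
Last Wednesday of June 2032: 2032-06-30.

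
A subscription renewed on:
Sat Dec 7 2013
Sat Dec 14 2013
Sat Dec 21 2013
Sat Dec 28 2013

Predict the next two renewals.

Sat Jan 4 2014, Sat Jan 11 2014

Gaps between consecutive events: 7, 7, 7 days — a constant 7-day interval.
Sat Dec 28 2013 + 7 days = Sat Jan 4 2014.
Sat Jan 4 2014 + 7 days = Sat Jan 11 2014.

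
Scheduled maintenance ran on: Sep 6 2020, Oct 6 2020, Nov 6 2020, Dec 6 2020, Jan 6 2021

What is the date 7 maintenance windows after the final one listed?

Aug 6 2021

Each date is the 6th; the gaps (30, 31, 30, 31) track the month lengths.
The rule is the 6th of each month.
February 2021: Feb 6 2021.
March 2021: Mar 6 2021.
April 2021: Apr 6 2021.
May 2021: May 6 2021.
Next: June 2021 → Jun 6 2021.
July 2021: Jul 6 2021.
Next: August 2021 → Aug 6 2021.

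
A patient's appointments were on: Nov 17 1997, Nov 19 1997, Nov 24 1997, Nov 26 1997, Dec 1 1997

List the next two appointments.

Dec 3 1997, Dec 8 1997

Every event lands on a Monday or Wednesday (gaps cycle 2, 5, 2, 5).
So the schedule is: every Monday and Wednesday.
The following Wednesday is Dec 3 1997.
The following Monday is Dec 8 1997.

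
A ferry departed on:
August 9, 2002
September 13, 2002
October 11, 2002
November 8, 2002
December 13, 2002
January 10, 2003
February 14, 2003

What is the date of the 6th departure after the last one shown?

All dates are Fridays, 35, 28, 28, 35, 28, 35 days apart.
Specifically, the 2nd Friday of each month.
March 2003 — 2nd Friday is March 14, 2003.
April 2003 — 2nd Friday is April 11, 2003.
2nd Friday of May 2003: May 9, 2003.
June 2003 — 2nd Friday is June 13, 2003.
July 2003 — 2nd Friday is July 11, 2003.
2nd Friday of August 2003: August 8, 2003.

August 8, 2003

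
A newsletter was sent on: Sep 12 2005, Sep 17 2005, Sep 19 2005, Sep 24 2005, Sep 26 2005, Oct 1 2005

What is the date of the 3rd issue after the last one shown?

The gap pattern 5, 2, 5, 2, 5 repeats every 2 events.
These are the Mondays and Saturdays of each week.
The following Monday is Oct 3 2005.
The following Saturday is Oct 8 2005.
Next Monday: Oct 10 2005.

Oct 10 2005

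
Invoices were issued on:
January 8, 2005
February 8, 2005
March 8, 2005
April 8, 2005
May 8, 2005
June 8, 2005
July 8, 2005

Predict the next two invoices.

August 8, 2005; September 8, 2005

The day-of-month is always 8 (31, 28, 31, 30, 31, 30 days between events).
So this recurs on the 8th of each month.
August 2005: August 8, 2005.
September 2005: September 8, 2005.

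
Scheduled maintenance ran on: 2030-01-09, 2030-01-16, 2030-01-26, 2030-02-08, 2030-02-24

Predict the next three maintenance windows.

Gaps: 7, 10, 13, 16 days — each gap is 3 larger than the previous one.
Next gap: 19 days. 2030-02-24 + 19 days = 2030-03-15.
Next gap: 22 days. 2030-03-15 + 22 days = 2030-04-06.
Next gap: 25 days. 2030-04-06 + 25 days = 2030-05-01.

2030-03-15, 2030-04-06, 2030-05-01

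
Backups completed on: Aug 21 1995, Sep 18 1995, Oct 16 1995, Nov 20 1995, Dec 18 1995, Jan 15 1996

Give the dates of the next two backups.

Feb 19 1996, Mar 18 1996

These are Mondays at 28- or 35-day spacing (28, 28, 35, 28, 28).
The pattern: 3rd Monday of the month.
3rd Monday of February 1996: Feb 19 1996.
March 1996 — 3rd Monday is Mar 18 1996.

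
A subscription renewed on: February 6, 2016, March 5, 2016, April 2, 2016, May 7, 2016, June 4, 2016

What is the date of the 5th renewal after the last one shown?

November 5, 2016

All dates are Saturdays, 28, 28, 35, 28 days apart.
Specifically, the 1st Saturday of each month.
1st Saturday of July 2016: July 2, 2016.
August 2016 — 1st Saturday is August 6, 2016.
1st Saturday of September 2016: September 3, 2016.
October 2016 — 1st Saturday is October 1, 2016.
1st Saturday of November 2016: November 5, 2016.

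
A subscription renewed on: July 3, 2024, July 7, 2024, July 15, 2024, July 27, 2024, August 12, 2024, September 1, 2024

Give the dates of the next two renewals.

Gaps: 4, 8, 12, 16, 20 days — each gap is 4 larger than the previous one.
Next gap: 24 days. September 1, 2024 + 24 days = September 25, 2024.
Next gap: 28 days. September 25, 2024 + 28 days = October 23, 2024.

September 25, 2024; October 23, 2024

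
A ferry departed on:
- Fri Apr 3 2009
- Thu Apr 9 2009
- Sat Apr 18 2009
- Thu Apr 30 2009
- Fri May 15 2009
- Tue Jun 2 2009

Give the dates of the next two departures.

Tue Jun 23 2009, Fri Jul 17 2009

Intervals are 6, 9, 12, 15, 18 days — an arithmetic progression with common difference 3.
Next gap: 21 days. Tue Jun 2 2009 + 21 days = Tue Jun 23 2009.
Next gap: 24 days. Tue Jun 23 2009 + 24 days = Fri Jul 17 2009.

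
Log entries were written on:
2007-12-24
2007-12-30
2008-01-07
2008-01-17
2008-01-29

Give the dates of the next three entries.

2008-02-12, 2008-02-28, 2008-03-17

Intervals are 6, 8, 10, 12 days — an arithmetic progression with common difference 2.
Next gap: 14 days. 2008-01-29 + 14 days = 2008-02-12.
Next gap: 16 days. 2008-02-12 + 16 days = 2008-02-28.
Next gap: 18 days. 2008-02-28 + 18 days = 2008-03-17.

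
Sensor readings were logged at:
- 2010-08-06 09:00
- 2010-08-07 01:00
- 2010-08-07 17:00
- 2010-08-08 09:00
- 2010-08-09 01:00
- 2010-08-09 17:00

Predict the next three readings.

2010-08-10 09:00, 2010-08-11 01:00, 2010-08-11 17:00

Spacing: 16, 16, 16, 16, 16 h — constant 16 h.
2010-08-09 17:00 + 16 h = 2010-08-10 09:00.
2010-08-10 09:00 + 16 h = 2010-08-11 01:00.
2010-08-11 01:00 + 16 h = 2010-08-11 17:00.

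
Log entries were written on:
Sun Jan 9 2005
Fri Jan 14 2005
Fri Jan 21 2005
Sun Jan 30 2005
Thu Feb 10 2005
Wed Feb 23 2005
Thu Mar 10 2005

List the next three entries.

Sun Mar 27 2005, Fri Apr 15 2005, Fri May 6 2005

The spacing grows by 2 each time: 5, 7, 9, 11, 13, 15 days.
Next gap: 17 days. Thu Mar 10 2005 + 17 days = Sun Mar 27 2005.
Next gap: 19 days. Sun Mar 27 2005 + 19 days = Fri Apr 15 2005.
Next gap: 21 days. Fri Apr 15 2005 + 21 days = Fri May 6 2005.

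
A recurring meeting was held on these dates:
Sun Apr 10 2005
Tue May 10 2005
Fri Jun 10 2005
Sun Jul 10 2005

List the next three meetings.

Wed Aug 10 2005, Sat Sep 10 2005, Mon Oct 10 2005

The day-of-month is always 10 (30, 31, 30 days between events).
So this recurs on the 10th of each month.
Next: August 2005 → Wed Aug 10 2005.
Next: September 2005 → Sat Sep 10 2005.
Next: October 2005 → Mon Oct 10 2005.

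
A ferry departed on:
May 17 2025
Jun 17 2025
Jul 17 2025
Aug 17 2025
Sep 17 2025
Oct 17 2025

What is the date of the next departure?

Nov 17 2025

Each date is the 17th; the gaps (31, 30, 31, 31, 30) track the month lengths.
The rule is the 17th of each month.
November 2025: Nov 17 2025.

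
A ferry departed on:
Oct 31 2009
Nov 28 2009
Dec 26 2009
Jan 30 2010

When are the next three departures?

Feb 27 2010, Mar 27 2010, Apr 24 2010

These are Saturdays with 28, 28, 35-day gaps.
Each is the final Saturday of its month — Oct 31 2009 is past the 28th, so '4th Saturday' doesn't fit.
Last Saturday of February 2010: Feb 27 2010.
March 2010 ends with Saturday Mar 27 2010.
April 2010 ends with Saturday Apr 24 2010.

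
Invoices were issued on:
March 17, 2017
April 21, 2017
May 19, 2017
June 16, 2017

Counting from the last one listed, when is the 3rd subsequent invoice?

Gaps: 35, 28, 28 days — a mix of 28 and 35. Every date is a Friday.
Each is the 3rd Friday of its month.
3rd Friday of July 2017: July 21, 2017.
August 2017 — 3rd Friday is August 18, 2017.
September 2017 — 3rd Friday is September 15, 2017.

September 15, 2017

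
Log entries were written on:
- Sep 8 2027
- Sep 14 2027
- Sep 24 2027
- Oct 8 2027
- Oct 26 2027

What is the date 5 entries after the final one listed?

Gaps: 6, 10, 14, 18 days — each gap is 4 larger than the previous one.
Next gap: 22 days. Oct 26 2027 + 22 days = Nov 17 2027.
Next gap: 26 days. Nov 17 2027 + 26 days = Dec 13 2027.
Next gap: 30 days. Dec 13 2027 + 30 days = Jan 12 2028.
Next gap: 34 days. Jan 12 2028 + 34 days = Feb 15 2028.
Next gap: 38 days. Feb 15 2028 + 38 days = Mar 24 2028.

Mar 24 2028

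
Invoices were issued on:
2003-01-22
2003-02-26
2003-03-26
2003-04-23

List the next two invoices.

2003-05-28, 2003-06-25

All dates are Wednesdays, 35, 28, 28 days apart.
Specifically, the 4th Wednesday of each month.
May 2003 — 4th Wednesday is 2003-05-28.
June 2003 — 4th Wednesday is 2003-06-25.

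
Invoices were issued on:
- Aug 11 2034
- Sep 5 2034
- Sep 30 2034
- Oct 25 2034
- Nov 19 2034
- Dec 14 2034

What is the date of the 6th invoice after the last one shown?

May 13 2035

Gaps between consecutive events: 25, 25, 25, 25, 25 days — a constant 25-day interval.
Dec 14 2034 + 25 days = Jan 8 2035.
Jan 8 2035 + 25 days = Feb 2 2035.
Feb 2 2035 + 25 days = Feb 27 2035.
Feb 27 2035 + 25 days = Mar 24 2035.
Mar 24 2035 + 25 days = Apr 18 2035.
Apr 18 2035 + 25 days = May 13 2035.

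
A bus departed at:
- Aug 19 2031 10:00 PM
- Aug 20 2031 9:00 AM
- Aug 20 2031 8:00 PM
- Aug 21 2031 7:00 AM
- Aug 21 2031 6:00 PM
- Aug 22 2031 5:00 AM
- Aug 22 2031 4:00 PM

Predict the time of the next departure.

The interval is a steady 11 hours (11, 11, 11, 11, 11, 11).
Aug 22 2031 4:00 PM + 11 h = Aug 23 2031 3:00 AM.

Aug 23 2031 3:00 AM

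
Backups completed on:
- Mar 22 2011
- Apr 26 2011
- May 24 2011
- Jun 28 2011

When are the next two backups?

Jul 26 2011, Aug 23 2011

Gaps: 35, 28, 35 days — a mix of 28 and 35. Every date is a Tuesday.
Each is the 4th Tuesday of its month.
July 2011 — 4th Tuesday is Jul 26 2011.
4th Tuesday of August 2011: Aug 23 2011.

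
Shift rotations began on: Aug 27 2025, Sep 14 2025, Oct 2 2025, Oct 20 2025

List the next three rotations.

Every event comes 18 days after the last (18, 18, 18).
Oct 20 2025 + 18 days = Nov 7 2025.
Nov 7 2025 + 18 days = Nov 25 2025.
Nov 25 2025 + 18 days = Dec 13 2025.

Nov 7 2025, Nov 25 2025, Dec 13 2025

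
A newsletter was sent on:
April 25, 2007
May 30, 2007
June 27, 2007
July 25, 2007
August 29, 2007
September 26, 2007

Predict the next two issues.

October 31, 2007; November 28, 2007

These are Wednesdays with 35, 28, 28, 35, 28-day gaps.
Each is the final Wednesday of its month — May 30, 2007 is past the 28th, so '4th Wednesday' doesn't fit.
Last Wednesday of October 2007: October 31, 2007.
November 2007 ends with Wednesday November 28, 2007.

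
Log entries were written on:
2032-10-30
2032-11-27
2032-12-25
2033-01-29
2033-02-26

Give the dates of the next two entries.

2033-03-26, 2033-04-30

Every date is a Saturday; gaps 28, 28, 35, 28 days.
Each is the last Saturday of its month (at least one falls on the 29th or later, ruling out '4th Saturday').
March 2033 ends with Saturday 2033-03-26.
April 2033 ends with Saturday 2033-04-30.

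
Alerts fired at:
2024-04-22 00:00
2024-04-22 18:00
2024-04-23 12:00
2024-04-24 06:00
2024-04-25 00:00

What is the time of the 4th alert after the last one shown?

2024-04-28 00:00

The interval is a steady 18 hours (18, 18, 18, 18).
2024-04-25 00:00 + 18 h = 2024-04-25 18:00.
2024-04-25 18:00 + 18 h = 2024-04-26 12:00.
2024-04-26 12:00 + 18 h = 2024-04-27 06:00.
2024-04-27 06:00 + 18 h = 2024-04-28 00:00.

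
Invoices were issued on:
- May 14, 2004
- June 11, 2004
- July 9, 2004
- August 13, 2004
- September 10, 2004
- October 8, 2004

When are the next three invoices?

These are Fridays at 28- or 35-day spacing (28, 28, 35, 28, 28).
The pattern: 2nd Friday of the month.
2nd Friday of November 2004: November 12, 2004.
December 2004 — 2nd Friday is December 10, 2004.
January 2005 — 2nd Friday is January 14, 2005.

November 12, 2004; December 10, 2004; January 14, 2005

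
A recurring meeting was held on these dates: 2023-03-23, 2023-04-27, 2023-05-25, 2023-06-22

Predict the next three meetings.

These are Thursdays at 28- or 35-day spacing (35, 28, 28).
The pattern: 4th Thursday of the month.
July 2023 — 4th Thursday is 2023-07-27.
August 2023 — 4th Thursday is 2023-08-24.
4th Thursday of September 2023: 2023-09-28.

2023-07-27, 2023-08-24, 2023-09-28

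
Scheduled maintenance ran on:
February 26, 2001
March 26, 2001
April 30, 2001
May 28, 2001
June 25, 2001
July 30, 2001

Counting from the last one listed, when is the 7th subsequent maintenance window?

All Mondays; the gaps (28, 35, 28, 28, 35) vary with month length.
This is the last Monday of each month.
August 2001 ends with Monday August 27, 2001.
September 2001 ends with Monday September 24, 2001.
Last Monday of October 2001: October 29, 2001.
Last Monday of November 2001: November 26, 2001.
Last Monday of December 2001: December 31, 2001.
Last Monday of January 2002: January 28, 2002.
February 2002 ends with Monday February 25, 2002.

February 25, 2002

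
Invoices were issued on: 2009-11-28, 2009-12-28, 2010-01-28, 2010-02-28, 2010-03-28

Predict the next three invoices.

The day-of-month is always 28 (30, 31, 31, 28 days between events).
So this recurs on the 28th of each month.
April 2010: 2010-04-28.
Next: May 2010 → 2010-05-28.
June 2010: 2010-06-28.

2010-04-28, 2010-05-28, 2010-06-28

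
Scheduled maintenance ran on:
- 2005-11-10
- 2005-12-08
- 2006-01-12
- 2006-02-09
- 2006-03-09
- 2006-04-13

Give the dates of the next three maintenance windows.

Gaps: 28, 35, 28, 28, 35 days — a mix of 28 and 35. Every date is a Thursday.
Each is the 2nd Thursday of its month.
2nd Thursday of May 2006: 2006-05-11.
2nd Thursday of June 2006: 2006-06-08.
July 2006 — 2nd Thursday is 2006-07-13.

2006-05-11, 2006-06-08, 2006-07-13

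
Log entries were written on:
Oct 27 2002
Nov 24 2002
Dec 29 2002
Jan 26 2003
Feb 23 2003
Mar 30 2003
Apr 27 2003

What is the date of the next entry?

These are Sundays with 28, 35, 28, 28, 35, 28-day gaps.
Each is the final Sunday of its month — Dec 29 2002 is past the 28th, so '4th Sunday' doesn't fit.
May 2003 ends with Sunday May 25 2003.

May 25 2003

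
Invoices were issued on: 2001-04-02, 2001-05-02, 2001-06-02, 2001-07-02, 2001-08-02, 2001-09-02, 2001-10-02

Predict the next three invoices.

The day-of-month is always 2 (30, 31, 30, 31, 31, 30 days between events).
So this recurs on the 2nd of each month.
Next: November 2001 → 2001-11-02.
December 2001: 2001-12-02.
January 2002: 2002-01-02.

2001-11-02, 2001-12-02, 2002-01-02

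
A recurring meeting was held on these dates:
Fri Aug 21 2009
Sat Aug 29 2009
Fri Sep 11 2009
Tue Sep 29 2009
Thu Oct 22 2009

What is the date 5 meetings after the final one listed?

Fri Apr 30 2010

Gaps: 8, 13, 18, 23 days — each gap is 5 larger than the previous one.
Next gap: 28 days. Thu Oct 22 2009 + 28 days = Thu Nov 19 2009.
Next gap: 33 days. Thu Nov 19 2009 + 33 days = Tue Dec 22 2009.
Next gap: 38 days. Tue Dec 22 2009 + 38 days = Fri Jan 29 2010.
Next gap: 43 days. Fri Jan 29 2010 + 43 days = Sat Mar 13 2010.
Next gap: 48 days. Sat Mar 13 2010 + 48 days = Fri Apr 30 2010.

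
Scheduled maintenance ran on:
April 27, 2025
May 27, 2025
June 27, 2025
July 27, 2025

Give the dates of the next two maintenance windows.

Each date is the 27th; the gaps (30, 31, 30) track the month lengths.
The rule is the 27th of each month.
Next: August 2025 → August 27, 2025.
September 2025: September 27, 2025.

August 27, 2025; September 27, 2025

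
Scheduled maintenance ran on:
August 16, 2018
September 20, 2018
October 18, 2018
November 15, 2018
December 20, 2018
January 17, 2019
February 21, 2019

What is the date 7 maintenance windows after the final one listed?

September 19, 2019

Gaps: 35, 28, 28, 35, 28, 35 days — a mix of 28 and 35. Every date is a Thursday.
Each is the 3rd Thursday of its month.
March 2019 — 3rd Thursday is March 21, 2019.
3rd Thursday of April 2019: April 18, 2019.
May 2019 — 3rd Thursday is May 16, 2019.
3rd Thursday of June 2019: June 20, 2019.
3rd Thursday of July 2019: July 18, 2019.
3rd Thursday of August 2019: August 15, 2019.
September 2019 — 3rd Thursday is September 19, 2019.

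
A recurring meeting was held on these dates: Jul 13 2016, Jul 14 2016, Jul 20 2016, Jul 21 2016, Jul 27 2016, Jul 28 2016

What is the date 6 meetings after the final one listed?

Aug 18 2016

Every event lands on a Wednesday or Thursday (gaps cycle 1, 6, 1, 6, 1).
So the schedule is: every Wednesday and Thursday.
The following Wednesday is Aug 3 2016.
The following Thursday is Aug 4 2016.
The following Wednesday is Aug 10 2016.
Next Thursday: Aug 11 2016.
The following Wednesday is Aug 17 2016.
Next Thursday: Aug 18 2016.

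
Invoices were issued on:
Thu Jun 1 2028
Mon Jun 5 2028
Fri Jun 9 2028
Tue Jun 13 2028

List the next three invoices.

Gaps between consecutive events: 4, 4, 4 days — a constant 4-day interval.
Tue Jun 13 2028 + 4 days = Sat Jun 17 2028.
Sat Jun 17 2028 + 4 days = Wed Jun 21 2028.
Wed Jun 21 2028 + 4 days = Sun Jun 25 2028.

Sat Jun 17 2028, Wed Jun 21 2028, Sun Jun 25 2028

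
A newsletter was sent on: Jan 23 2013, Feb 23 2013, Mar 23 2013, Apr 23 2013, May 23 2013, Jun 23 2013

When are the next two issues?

Jul 23 2013, Aug 23 2013

Each date is the 23rd; the gaps (31, 28, 31, 30, 31) track the month lengths.
The rule is the 23rd of each month.
Next: July 2013 → Jul 23 2013.
Next: August 2013 → Aug 23 2013.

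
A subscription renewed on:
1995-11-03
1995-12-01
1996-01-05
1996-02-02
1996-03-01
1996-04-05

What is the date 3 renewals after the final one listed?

Gaps: 28, 35, 28, 28, 35 days — a mix of 28 and 35. Every date is a Friday.
Each is the 1st Friday of its month.
1st Friday of May 1996: 1996-05-03.
1st Friday of June 1996: 1996-06-07.
1st Friday of July 1996: 1996-07-05.

1996-07-05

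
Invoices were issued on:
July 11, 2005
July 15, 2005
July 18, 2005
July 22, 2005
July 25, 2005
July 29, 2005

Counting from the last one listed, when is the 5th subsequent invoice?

The gap pattern 4, 3, 4, 3, 4 repeats every 2 events.
These are the Mondays and Fridays of each week.
The following Monday is August 1, 2005.
Next Friday: August 5, 2005.
The following Monday is August 8, 2005.
Next Friday: August 12, 2005.
Next Monday: August 15, 2005.

August 15, 2005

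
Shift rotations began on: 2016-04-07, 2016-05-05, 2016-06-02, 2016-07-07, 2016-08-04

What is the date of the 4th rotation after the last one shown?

2016-12-01

These are Thursdays at 28- or 35-day spacing (28, 28, 35, 28).
The pattern: 1st Thursday of the month.
September 2016 — 1st Thursday is 2016-09-01.
October 2016 — 1st Thursday is 2016-10-06.
1st Thursday of November 2016: 2016-11-03.
December 2016 — 1st Thursday is 2016-12-01.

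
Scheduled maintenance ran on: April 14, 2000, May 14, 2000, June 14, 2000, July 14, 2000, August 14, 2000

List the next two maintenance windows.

Gaps: 30, 31, 30, 31 days — not constant. Every event is on the 14th of the month.
Pattern: the 14th of each month.
Next: September 2000 → September 14, 2000.
October 2000: October 14, 2000.

September 14, 2000; October 14, 2000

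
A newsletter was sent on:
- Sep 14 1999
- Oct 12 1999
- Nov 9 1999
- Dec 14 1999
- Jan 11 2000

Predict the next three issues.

All dates are Tuesdays, 28, 28, 35, 28 days apart.
Specifically, the 2nd Tuesday of each month.
2nd Tuesday of February 2000: Feb 8 2000.
2nd Tuesday of March 2000: Mar 14 2000.
April 2000 — 2nd Tuesday is Apr 11 2000.

Feb 8 2000, Mar 14 2000, Apr 11 2000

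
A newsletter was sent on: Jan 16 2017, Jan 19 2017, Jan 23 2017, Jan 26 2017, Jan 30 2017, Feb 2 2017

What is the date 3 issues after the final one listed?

Gaps: 3, 4, 3, 4, 3 days — not constant, but cyclic with period 2.
The events fall on every Monday and Thursday.
Next Monday: Feb 6 2017.
Next Thursday: Feb 9 2017.
Next Monday: Feb 13 2017.

Feb 13 2017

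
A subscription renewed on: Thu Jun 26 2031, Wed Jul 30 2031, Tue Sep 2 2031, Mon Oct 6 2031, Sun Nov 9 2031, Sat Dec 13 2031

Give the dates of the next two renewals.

Every event comes 34 days after the last (34, 34, 34, 34, 34).
Sat Dec 13 2031 + 34 days = Fri Jan 16 2032.
Fri Jan 16 2032 + 34 days = Thu Feb 19 2032.

Fri Jan 16 2032, Thu Feb 19 2032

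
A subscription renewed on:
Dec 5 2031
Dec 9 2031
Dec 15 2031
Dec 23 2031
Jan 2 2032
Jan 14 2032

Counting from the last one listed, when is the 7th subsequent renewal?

The spacing grows by 2 each time: 4, 6, 8, 10, 12 days.
Next gap: 14 days. Jan 14 2032 + 14 days = Jan 28 2032.
Next gap: 16 days. Jan 28 2032 + 16 days = Feb 13 2032.
Next gap: 18 days. Feb 13 2032 + 18 days = Mar 2 2032.
Next gap: 20 days. Mar 2 2032 + 20 days = Mar 22 2032.
Next gap: 22 days. Mar 22 2032 + 22 days = Apr 13 2032.
Next gap: 24 days. Apr 13 2032 + 24 days = May 7 2032.
Next gap: 26 days. May 7 2032 + 26 days = Jun 2 2032.

Jun 2 2032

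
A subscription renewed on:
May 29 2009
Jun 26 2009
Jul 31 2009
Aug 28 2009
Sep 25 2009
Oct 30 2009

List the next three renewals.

These are Fridays with 28, 35, 28, 28, 35-day gaps.
Each is the final Friday of its month — May 29 2009 is past the 28th, so '4th Friday' doesn't fit.
Last Friday of November 2009: Nov 27 2009.
December 2009 ends with Friday Dec 25 2009.
January 2010 ends with Friday Jan 29 2010.

Nov 27 2009, Dec 25 2009, Jan 29 2010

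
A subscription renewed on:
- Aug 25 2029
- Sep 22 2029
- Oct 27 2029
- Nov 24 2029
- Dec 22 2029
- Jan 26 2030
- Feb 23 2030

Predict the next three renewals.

These are Saturdays at 28- or 35-day spacing (28, 35, 28, 28, 35, 28).
The pattern: 4th Saturday of the month.
4th Saturday of March 2030: Mar 23 2030.
April 2030 — 4th Saturday is Apr 27 2030.
May 2030 — 4th Saturday is May 25 2030.

Mar 23 2030, Apr 27 2030, May 25 2030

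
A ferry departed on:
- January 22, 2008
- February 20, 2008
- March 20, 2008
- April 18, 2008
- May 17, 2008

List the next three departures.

June 15, 2008; July 14, 2008; August 12, 2008

The spacing is 29, 29, 29, 29 days — always 29 days.
May 17, 2008 + 29 days = June 15, 2008.
June 15, 2008 + 29 days = July 14, 2008.
July 14, 2008 + 29 days = August 12, 2008.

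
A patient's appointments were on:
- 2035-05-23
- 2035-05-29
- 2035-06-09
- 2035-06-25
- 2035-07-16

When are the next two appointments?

2035-08-11, 2035-09-11

Intervals are 6, 11, 16, 21 days — an arithmetic progression with common difference 5.
Next gap: 26 days. 2035-07-16 + 26 days = 2035-08-11.
Next gap: 31 days. 2035-08-11 + 31 days = 2035-09-11.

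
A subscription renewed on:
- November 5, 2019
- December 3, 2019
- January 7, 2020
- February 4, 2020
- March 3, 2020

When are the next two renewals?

April 7, 2020; May 5, 2020

These are Tuesdays at 28- or 35-day spacing (28, 35, 28, 28).
The pattern: 1st Tuesday of the month.
April 2020 — 1st Tuesday is April 7, 2020.
May 2020 — 1st Tuesday is May 5, 2020.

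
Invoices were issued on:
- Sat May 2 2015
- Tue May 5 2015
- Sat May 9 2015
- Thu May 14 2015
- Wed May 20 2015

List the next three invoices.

Wed May 27 2015, Thu Jun 4 2015, Sat Jun 13 2015

Gaps: 3, 4, 5, 6 days — each gap is 1 larger than the previous one.
Next gap: 7 days. Wed May 20 2015 + 7 days = Wed May 27 2015.
Next gap: 8 days. Wed May 27 2015 + 8 days = Thu Jun 4 2015.
Next gap: 9 days. Thu Jun 4 2015 + 9 days = Sat Jun 13 2015.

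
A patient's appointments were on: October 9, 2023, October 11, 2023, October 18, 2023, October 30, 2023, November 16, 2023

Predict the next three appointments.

December 8, 2023; January 4, 2024; February 5, 2024

The spacing grows by 5 each time: 2, 7, 12, 17 days.
Next gap: 22 days. November 16, 2023 + 22 days = December 8, 2023.
Next gap: 27 days. December 8, 2023 + 27 days = January 4, 2024.
Next gap: 32 days. January 4, 2024 + 32 days = February 5, 2024.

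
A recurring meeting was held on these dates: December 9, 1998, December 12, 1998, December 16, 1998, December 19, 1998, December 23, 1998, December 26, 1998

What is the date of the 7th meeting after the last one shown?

January 20, 1999

Every event lands on a Wednesday or Saturday (gaps cycle 3, 4, 3, 4, 3).
So the schedule is: every Wednesday and Saturday.
Next Wednesday: December 30, 1998.
The following Saturday is January 2, 1999.
The following Wednesday is January 6, 1999.
The following Saturday is January 9, 1999.
The following Wednesday is January 13, 1999.
Next Saturday: January 16, 1999.
The following Wednesday is January 20, 1999.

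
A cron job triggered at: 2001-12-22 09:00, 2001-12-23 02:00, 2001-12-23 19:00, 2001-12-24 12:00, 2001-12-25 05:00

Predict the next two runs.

2001-12-25 22:00, 2001-12-26 15:00

Gaps: 17, 17, 17, 17 hours — each event is 17 hours after the previous one.
2001-12-25 05:00 + 17 h = 2001-12-25 22:00.
2001-12-25 22:00 + 17 h = 2001-12-26 15:00.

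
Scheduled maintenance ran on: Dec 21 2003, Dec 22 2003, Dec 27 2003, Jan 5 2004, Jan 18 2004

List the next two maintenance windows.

Gaps: 1, 5, 9, 13 days — each gap is 4 larger than the previous one.
Next gap: 17 days. Jan 18 2004 + 17 days = Feb 4 2004.
Next gap: 21 days. Feb 4 2004 + 21 days = Feb 25 2004.

Feb 4 2004, Feb 25 2004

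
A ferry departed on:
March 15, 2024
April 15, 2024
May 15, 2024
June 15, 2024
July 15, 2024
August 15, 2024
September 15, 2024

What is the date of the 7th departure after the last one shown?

April 15, 2025

Each date is the 15th; the gaps (31, 30, 31, 30, 31, 31) track the month lengths.
The rule is the 15th of each month.
Next: October 2024 → October 15, 2024.
November 2024: November 15, 2024.
December 2024: December 15, 2024.
Next: January 2025 → January 15, 2025.
Next: February 2025 → February 15, 2025.
March 2025: March 15, 2025.
April 2025: April 15, 2025.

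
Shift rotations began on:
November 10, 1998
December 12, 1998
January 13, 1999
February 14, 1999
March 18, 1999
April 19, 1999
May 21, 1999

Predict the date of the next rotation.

Gaps between consecutive events: 32, 32, 32, 32, 32, 32 days — a constant 32-day interval.
May 21, 1999 + 32 days = June 22, 1999.

June 22, 1999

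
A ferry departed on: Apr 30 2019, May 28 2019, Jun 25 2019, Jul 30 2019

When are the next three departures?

Aug 27 2019, Sep 24 2019, Oct 29 2019

Every date is a Tuesday; gaps 28, 28, 35 days.
Each is the last Tuesday of its month (at least one falls on the 29th or later, ruling out '4th Tuesday').
Last Tuesday of August 2019: Aug 27 2019.
September 2019 ends with Tuesday Sep 24 2019.
Last Tuesday of October 2019: Oct 29 2019.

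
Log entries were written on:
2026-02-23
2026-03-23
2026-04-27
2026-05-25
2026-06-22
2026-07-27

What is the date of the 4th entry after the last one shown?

Gaps: 28, 35, 28, 28, 35 days — a mix of 28 and 35. Every date is a Monday.
Each is the 4th Monday of its month.
4th Monday of August 2026: 2026-08-24.
4th Monday of September 2026: 2026-09-28.
4th Monday of October 2026: 2026-10-26.
4th Monday of November 2026: 2026-11-23.

2026-11-23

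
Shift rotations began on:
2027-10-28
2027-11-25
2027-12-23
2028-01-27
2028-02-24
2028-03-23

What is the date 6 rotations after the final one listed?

Gaps: 28, 28, 35, 28, 28 days — a mix of 28 and 35. Every date is a Thursday.
Each is the 4th Thursday of its month.
April 2028 — 4th Thursday is 2028-04-27.
4th Thursday of May 2028: 2028-05-25.
4th Thursday of June 2028: 2028-06-22.
4th Thursday of July 2028: 2028-07-27.
4th Thursday of August 2028: 2028-08-24.
4th Thursday of September 2028: 2028-09-28.

2028-09-28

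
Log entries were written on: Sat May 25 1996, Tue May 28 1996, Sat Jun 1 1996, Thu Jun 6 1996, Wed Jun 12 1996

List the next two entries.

The spacing grows by 1 each time: 3, 4, 5, 6 days.
Next gap: 7 days. Wed Jun 12 1996 + 7 days = Wed Jun 19 1996.
Next gap: 8 days. Wed Jun 19 1996 + 8 days = Thu Jun 27 1996.

Wed Jun 19 1996, Thu Jun 27 1996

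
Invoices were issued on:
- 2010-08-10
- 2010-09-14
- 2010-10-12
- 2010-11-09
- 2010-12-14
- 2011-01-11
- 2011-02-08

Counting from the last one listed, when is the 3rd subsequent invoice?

Gaps: 35, 28, 28, 35, 28, 28 days — a mix of 28 and 35. Every date is a Tuesday.
Each is the 2nd Tuesday of its month.
March 2011 — 2nd Tuesday is 2011-03-08.
April 2011 — 2nd Tuesday is 2011-04-12.
May 2011 — 2nd Tuesday is 2011-05-10.

2011-05-10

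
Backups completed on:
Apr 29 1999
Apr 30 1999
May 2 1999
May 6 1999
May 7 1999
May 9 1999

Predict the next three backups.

The gap pattern 1, 2, 4, 1, 2 repeats every 3 events.
These are the Thursdays, Fridays and Sundays of each week.
The following Thursday is May 13 1999.
The following Friday is May 14 1999.
Next Sunday: May 16 1999.

May 13 1999, May 14 1999, May 16 1999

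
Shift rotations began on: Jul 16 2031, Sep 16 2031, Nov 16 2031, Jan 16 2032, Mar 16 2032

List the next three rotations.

May 16 2032, Jul 16 2032, Sep 16 2032

Each date is the 16th; the gaps (62, 61, 61, 60) track the month lengths.
The rule is the 16th of every 2 months.
May 2032: May 16 2032.
July 2032: Jul 16 2032.
September 2032: Sep 16 2032.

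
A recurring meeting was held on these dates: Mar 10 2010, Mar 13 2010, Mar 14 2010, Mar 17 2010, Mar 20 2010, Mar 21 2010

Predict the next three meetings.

Mar 24 2010, Mar 27 2010, Mar 28 2010

Every event lands on a Wednesday or Saturday or Sunday (gaps cycle 3, 1, 3, 3, 1).
So the schedule is: every Wednesday, Saturday and Sunday.
Next Wednesday: Mar 24 2010.
Next Saturday: Mar 27 2010.
The following Sunday is Mar 28 2010.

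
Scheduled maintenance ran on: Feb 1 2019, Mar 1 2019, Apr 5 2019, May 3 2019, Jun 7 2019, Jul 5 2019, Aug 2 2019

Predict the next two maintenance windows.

Sep 6 2019, Oct 4 2019

These are Fridays at 28- or 35-day spacing (28, 35, 28, 35, 28, 28).
The pattern: 1st Friday of the month.
September 2019 — 1st Friday is Sep 6 2019.
October 2019 — 1st Friday is Oct 4 2019.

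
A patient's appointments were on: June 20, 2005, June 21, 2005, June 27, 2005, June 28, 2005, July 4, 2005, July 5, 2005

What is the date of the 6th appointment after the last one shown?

The gap pattern 1, 6, 1, 6, 1 repeats every 2 events.
These are the Mondays and Tuesdays of each week.
Next Monday: July 11, 2005.
The following Tuesday is July 12, 2005.
Next Monday: July 18, 2005.
The following Tuesday is July 19, 2005.
The following Monday is July 25, 2005.
Next Tuesday: July 26, 2005.

July 26, 2005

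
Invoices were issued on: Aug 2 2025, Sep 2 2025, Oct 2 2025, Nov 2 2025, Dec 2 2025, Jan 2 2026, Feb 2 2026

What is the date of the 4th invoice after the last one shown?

Gaps: 31, 30, 31, 30, 31, 31 days — not constant. Every event is on the 2nd of the month.
Pattern: the 2nd of each month.
Next: March 2026 → Mar 2 2026.
Next: April 2026 → Apr 2 2026.
May 2026: May 2 2026.
Next: June 2026 → Jun 2 2026.

Jun 2 2026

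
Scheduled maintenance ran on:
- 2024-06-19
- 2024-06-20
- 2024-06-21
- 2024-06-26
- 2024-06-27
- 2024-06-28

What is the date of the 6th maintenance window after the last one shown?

2024-07-12

The gap pattern 1, 1, 5, 1, 1 repeats every 3 events.
These are the Wednesdays, Thursdays and Fridays of each week.
Next Wednesday: 2024-07-03.
Next Thursday: 2024-07-04.
The following Friday is 2024-07-05.
The following Wednesday is 2024-07-10.
The following Thursday is 2024-07-11.
Next Friday: 2024-07-12.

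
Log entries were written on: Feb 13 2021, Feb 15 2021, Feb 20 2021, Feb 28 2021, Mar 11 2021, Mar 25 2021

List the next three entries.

Gaps: 2, 5, 8, 11, 14 days — each gap is 3 larger than the previous one.
Next gap: 17 days. Mar 25 2021 + 17 days = Apr 11 2021.
Next gap: 20 days. Apr 11 2021 + 20 days = May 1 2021.
Next gap: 23 days. May 1 2021 + 23 days = May 24 2021.

Apr 11 2021, May 1 2021, May 24 2021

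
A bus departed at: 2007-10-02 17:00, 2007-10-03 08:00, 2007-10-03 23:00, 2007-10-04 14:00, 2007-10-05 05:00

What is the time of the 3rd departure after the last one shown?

2007-10-07 02:00

Gaps: 15, 15, 15, 15 hours — each event is 15 hours after the previous one.
2007-10-05 05:00 + 15 h = 2007-10-05 20:00.
2007-10-05 20:00 + 15 h = 2007-10-06 11:00.
2007-10-06 11:00 + 15 h = 2007-10-07 02:00.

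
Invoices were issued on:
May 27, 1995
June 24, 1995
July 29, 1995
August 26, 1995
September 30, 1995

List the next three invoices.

All Saturdays; the gaps (28, 35, 28, 35) vary with month length.
This is the last Saturday of each month.
October 1995 ends with Saturday October 28, 1995.
Last Saturday of November 1995: November 25, 1995.
December 1995 ends with Saturday December 30, 1995.

October 28, 1995; November 25, 1995; December 30, 1995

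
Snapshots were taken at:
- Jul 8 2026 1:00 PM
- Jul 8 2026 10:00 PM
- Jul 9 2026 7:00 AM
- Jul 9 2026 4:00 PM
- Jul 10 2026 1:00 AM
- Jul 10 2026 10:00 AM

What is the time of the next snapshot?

The interval is a steady 9 hours (9, 9, 9, 9, 9).
Jul 10 2026 10:00 AM + 9 h = Jul 10 2026 7:00 PM.

Jul 10 2026 7:00 PM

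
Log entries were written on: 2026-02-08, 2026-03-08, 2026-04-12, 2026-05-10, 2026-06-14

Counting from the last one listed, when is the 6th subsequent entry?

2026-12-13

All dates are Sundays, 28, 35, 28, 35 days apart.
Specifically, the 2nd Sunday of each month.
July 2026 — 2nd Sunday is 2026-07-12.
2nd Sunday of August 2026: 2026-08-09.
September 2026 — 2nd Sunday is 2026-09-13.
October 2026 — 2nd Sunday is 2026-10-11.
2nd Sunday of November 2026: 2026-11-08.
2nd Sunday of December 2026: 2026-12-13.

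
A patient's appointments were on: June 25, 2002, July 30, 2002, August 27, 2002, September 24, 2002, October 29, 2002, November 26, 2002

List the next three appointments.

Every date is a Tuesday; gaps 35, 28, 28, 35, 28 days.
Each is the last Tuesday of its month (at least one falls on the 29th or later, ruling out '4th Tuesday').
Last Tuesday of December 2002: December 31, 2002.
Last Tuesday of January 2003: January 28, 2003.
February 2003 ends with Tuesday February 25, 2003.

December 31, 2002; January 28, 2003; February 25, 2003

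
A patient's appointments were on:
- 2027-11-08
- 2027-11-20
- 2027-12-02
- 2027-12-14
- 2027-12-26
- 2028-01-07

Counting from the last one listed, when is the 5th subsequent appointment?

2028-03-07

Gaps between consecutive events: 12, 12, 12, 12, 12 days — a constant 12-day interval.
2028-01-07 + 12 days = 2028-01-19.
2028-01-19 + 12 days = 2028-01-31.
2028-01-31 + 12 days = 2028-02-12.
2028-02-12 + 12 days = 2028-02-24.
2028-02-24 + 12 days = 2028-03-07.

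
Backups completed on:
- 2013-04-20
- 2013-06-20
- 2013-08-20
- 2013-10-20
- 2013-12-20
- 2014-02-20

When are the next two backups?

Gaps: 61, 61, 61, 61, 62 days — not constant. Every event is on the 20th of the month.
Pattern: the 20th of every 2 months.
Next: April 2014 → 2014-04-20.
Next: June 2014 → 2014-06-20.

2014-04-20, 2014-06-20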